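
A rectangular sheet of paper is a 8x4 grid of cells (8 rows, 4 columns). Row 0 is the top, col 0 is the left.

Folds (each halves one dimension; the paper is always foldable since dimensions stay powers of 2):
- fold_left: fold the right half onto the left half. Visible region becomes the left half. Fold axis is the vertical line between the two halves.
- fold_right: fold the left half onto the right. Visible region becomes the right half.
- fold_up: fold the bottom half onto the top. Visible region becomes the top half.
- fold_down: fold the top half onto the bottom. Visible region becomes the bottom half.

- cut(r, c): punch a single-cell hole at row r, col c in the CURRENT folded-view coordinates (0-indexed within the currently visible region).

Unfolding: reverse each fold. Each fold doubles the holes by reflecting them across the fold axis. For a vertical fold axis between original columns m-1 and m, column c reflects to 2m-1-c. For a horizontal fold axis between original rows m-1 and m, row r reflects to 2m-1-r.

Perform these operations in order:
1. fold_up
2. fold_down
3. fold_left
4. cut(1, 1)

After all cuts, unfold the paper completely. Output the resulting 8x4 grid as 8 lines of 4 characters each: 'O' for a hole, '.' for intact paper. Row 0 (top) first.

Answer: .OO.
....
....
.OO.
.OO.
....
....
.OO.

Derivation:
Op 1 fold_up: fold axis h@4; visible region now rows[0,4) x cols[0,4) = 4x4
Op 2 fold_down: fold axis h@2; visible region now rows[2,4) x cols[0,4) = 2x4
Op 3 fold_left: fold axis v@2; visible region now rows[2,4) x cols[0,2) = 2x2
Op 4 cut(1, 1): punch at orig (3,1); cuts so far [(3, 1)]; region rows[2,4) x cols[0,2) = 2x2
Unfold 1 (reflect across v@2): 2 holes -> [(3, 1), (3, 2)]
Unfold 2 (reflect across h@2): 4 holes -> [(0, 1), (0, 2), (3, 1), (3, 2)]
Unfold 3 (reflect across h@4): 8 holes -> [(0, 1), (0, 2), (3, 1), (3, 2), (4, 1), (4, 2), (7, 1), (7, 2)]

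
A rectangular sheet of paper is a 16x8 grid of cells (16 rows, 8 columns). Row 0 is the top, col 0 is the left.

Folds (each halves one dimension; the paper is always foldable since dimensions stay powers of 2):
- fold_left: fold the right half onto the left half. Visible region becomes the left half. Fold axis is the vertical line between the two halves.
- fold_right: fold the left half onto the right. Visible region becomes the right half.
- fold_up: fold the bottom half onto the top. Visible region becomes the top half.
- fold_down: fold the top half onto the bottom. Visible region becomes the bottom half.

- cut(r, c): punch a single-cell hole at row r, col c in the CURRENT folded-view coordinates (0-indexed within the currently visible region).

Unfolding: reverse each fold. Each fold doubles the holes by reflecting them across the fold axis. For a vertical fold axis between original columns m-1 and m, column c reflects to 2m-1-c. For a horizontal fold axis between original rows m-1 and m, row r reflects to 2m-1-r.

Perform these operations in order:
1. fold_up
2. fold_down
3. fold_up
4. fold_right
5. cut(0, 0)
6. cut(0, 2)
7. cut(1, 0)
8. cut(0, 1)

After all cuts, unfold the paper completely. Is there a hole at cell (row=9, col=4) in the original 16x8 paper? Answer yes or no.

Op 1 fold_up: fold axis h@8; visible region now rows[0,8) x cols[0,8) = 8x8
Op 2 fold_down: fold axis h@4; visible region now rows[4,8) x cols[0,8) = 4x8
Op 3 fold_up: fold axis h@6; visible region now rows[4,6) x cols[0,8) = 2x8
Op 4 fold_right: fold axis v@4; visible region now rows[4,6) x cols[4,8) = 2x4
Op 5 cut(0, 0): punch at orig (4,4); cuts so far [(4, 4)]; region rows[4,6) x cols[4,8) = 2x4
Op 6 cut(0, 2): punch at orig (4,6); cuts so far [(4, 4), (4, 6)]; region rows[4,6) x cols[4,8) = 2x4
Op 7 cut(1, 0): punch at orig (5,4); cuts so far [(4, 4), (4, 6), (5, 4)]; region rows[4,6) x cols[4,8) = 2x4
Op 8 cut(0, 1): punch at orig (4,5); cuts so far [(4, 4), (4, 5), (4, 6), (5, 4)]; region rows[4,6) x cols[4,8) = 2x4
Unfold 1 (reflect across v@4): 8 holes -> [(4, 1), (4, 2), (4, 3), (4, 4), (4, 5), (4, 6), (5, 3), (5, 4)]
Unfold 2 (reflect across h@6): 16 holes -> [(4, 1), (4, 2), (4, 3), (4, 4), (4, 5), (4, 6), (5, 3), (5, 4), (6, 3), (6, 4), (7, 1), (7, 2), (7, 3), (7, 4), (7, 5), (7, 6)]
Unfold 3 (reflect across h@4): 32 holes -> [(0, 1), (0, 2), (0, 3), (0, 4), (0, 5), (0, 6), (1, 3), (1, 4), (2, 3), (2, 4), (3, 1), (3, 2), (3, 3), (3, 4), (3, 5), (3, 6), (4, 1), (4, 2), (4, 3), (4, 4), (4, 5), (4, 6), (5, 3), (5, 4), (6, 3), (6, 4), (7, 1), (7, 2), (7, 3), (7, 4), (7, 5), (7, 6)]
Unfold 4 (reflect across h@8): 64 holes -> [(0, 1), (0, 2), (0, 3), (0, 4), (0, 5), (0, 6), (1, 3), (1, 4), (2, 3), (2, 4), (3, 1), (3, 2), (3, 3), (3, 4), (3, 5), (3, 6), (4, 1), (4, 2), (4, 3), (4, 4), (4, 5), (4, 6), (5, 3), (5, 4), (6, 3), (6, 4), (7, 1), (7, 2), (7, 3), (7, 4), (7, 5), (7, 6), (8, 1), (8, 2), (8, 3), (8, 4), (8, 5), (8, 6), (9, 3), (9, 4), (10, 3), (10, 4), (11, 1), (11, 2), (11, 3), (11, 4), (11, 5), (11, 6), (12, 1), (12, 2), (12, 3), (12, 4), (12, 5), (12, 6), (13, 3), (13, 4), (14, 3), (14, 4), (15, 1), (15, 2), (15, 3), (15, 4), (15, 5), (15, 6)]
Holes: [(0, 1), (0, 2), (0, 3), (0, 4), (0, 5), (0, 6), (1, 3), (1, 4), (2, 3), (2, 4), (3, 1), (3, 2), (3, 3), (3, 4), (3, 5), (3, 6), (4, 1), (4, 2), (4, 3), (4, 4), (4, 5), (4, 6), (5, 3), (5, 4), (6, 3), (6, 4), (7, 1), (7, 2), (7, 3), (7, 4), (7, 5), (7, 6), (8, 1), (8, 2), (8, 3), (8, 4), (8, 5), (8, 6), (9, 3), (9, 4), (10, 3), (10, 4), (11, 1), (11, 2), (11, 3), (11, 4), (11, 5), (11, 6), (12, 1), (12, 2), (12, 3), (12, 4), (12, 5), (12, 6), (13, 3), (13, 4), (14, 3), (14, 4), (15, 1), (15, 2), (15, 3), (15, 4), (15, 5), (15, 6)]

Answer: yes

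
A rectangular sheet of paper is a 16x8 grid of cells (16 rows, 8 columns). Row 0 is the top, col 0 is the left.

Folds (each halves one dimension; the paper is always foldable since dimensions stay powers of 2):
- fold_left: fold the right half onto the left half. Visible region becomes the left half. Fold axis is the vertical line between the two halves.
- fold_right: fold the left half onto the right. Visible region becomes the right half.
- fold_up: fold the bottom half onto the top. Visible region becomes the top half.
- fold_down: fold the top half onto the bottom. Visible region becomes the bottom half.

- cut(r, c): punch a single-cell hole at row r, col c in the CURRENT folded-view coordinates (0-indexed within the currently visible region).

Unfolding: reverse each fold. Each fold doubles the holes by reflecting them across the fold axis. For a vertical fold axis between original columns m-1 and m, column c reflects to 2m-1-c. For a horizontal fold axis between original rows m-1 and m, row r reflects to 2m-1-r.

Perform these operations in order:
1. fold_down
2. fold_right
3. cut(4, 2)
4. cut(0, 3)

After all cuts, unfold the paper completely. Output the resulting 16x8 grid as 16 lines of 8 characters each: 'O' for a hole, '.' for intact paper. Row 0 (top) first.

Op 1 fold_down: fold axis h@8; visible region now rows[8,16) x cols[0,8) = 8x8
Op 2 fold_right: fold axis v@4; visible region now rows[8,16) x cols[4,8) = 8x4
Op 3 cut(4, 2): punch at orig (12,6); cuts so far [(12, 6)]; region rows[8,16) x cols[4,8) = 8x4
Op 4 cut(0, 3): punch at orig (8,7); cuts so far [(8, 7), (12, 6)]; region rows[8,16) x cols[4,8) = 8x4
Unfold 1 (reflect across v@4): 4 holes -> [(8, 0), (8, 7), (12, 1), (12, 6)]
Unfold 2 (reflect across h@8): 8 holes -> [(3, 1), (3, 6), (7, 0), (7, 7), (8, 0), (8, 7), (12, 1), (12, 6)]

Answer: ........
........
........
.O....O.
........
........
........
O......O
O......O
........
........
........
.O....O.
........
........
........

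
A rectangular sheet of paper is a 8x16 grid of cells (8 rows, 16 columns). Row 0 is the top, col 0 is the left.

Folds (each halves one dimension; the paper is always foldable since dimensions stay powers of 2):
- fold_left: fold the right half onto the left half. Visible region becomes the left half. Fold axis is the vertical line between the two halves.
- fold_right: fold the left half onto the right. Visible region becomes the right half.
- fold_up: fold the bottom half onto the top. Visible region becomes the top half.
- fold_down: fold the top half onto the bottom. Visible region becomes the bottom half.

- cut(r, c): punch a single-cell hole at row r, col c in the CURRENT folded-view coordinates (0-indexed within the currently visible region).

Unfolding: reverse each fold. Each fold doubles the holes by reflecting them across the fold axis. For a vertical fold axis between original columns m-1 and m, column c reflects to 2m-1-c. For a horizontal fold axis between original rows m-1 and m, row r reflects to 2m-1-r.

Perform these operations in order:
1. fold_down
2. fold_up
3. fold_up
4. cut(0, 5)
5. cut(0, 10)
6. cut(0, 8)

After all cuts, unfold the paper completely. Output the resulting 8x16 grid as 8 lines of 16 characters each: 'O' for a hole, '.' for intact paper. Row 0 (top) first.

Op 1 fold_down: fold axis h@4; visible region now rows[4,8) x cols[0,16) = 4x16
Op 2 fold_up: fold axis h@6; visible region now rows[4,6) x cols[0,16) = 2x16
Op 3 fold_up: fold axis h@5; visible region now rows[4,5) x cols[0,16) = 1x16
Op 4 cut(0, 5): punch at orig (4,5); cuts so far [(4, 5)]; region rows[4,5) x cols[0,16) = 1x16
Op 5 cut(0, 10): punch at orig (4,10); cuts so far [(4, 5), (4, 10)]; region rows[4,5) x cols[0,16) = 1x16
Op 6 cut(0, 8): punch at orig (4,8); cuts so far [(4, 5), (4, 8), (4, 10)]; region rows[4,5) x cols[0,16) = 1x16
Unfold 1 (reflect across h@5): 6 holes -> [(4, 5), (4, 8), (4, 10), (5, 5), (5, 8), (5, 10)]
Unfold 2 (reflect across h@6): 12 holes -> [(4, 5), (4, 8), (4, 10), (5, 5), (5, 8), (5, 10), (6, 5), (6, 8), (6, 10), (7, 5), (7, 8), (7, 10)]
Unfold 3 (reflect across h@4): 24 holes -> [(0, 5), (0, 8), (0, 10), (1, 5), (1, 8), (1, 10), (2, 5), (2, 8), (2, 10), (3, 5), (3, 8), (3, 10), (4, 5), (4, 8), (4, 10), (5, 5), (5, 8), (5, 10), (6, 5), (6, 8), (6, 10), (7, 5), (7, 8), (7, 10)]

Answer: .....O..O.O.....
.....O..O.O.....
.....O..O.O.....
.....O..O.O.....
.....O..O.O.....
.....O..O.O.....
.....O..O.O.....
.....O..O.O.....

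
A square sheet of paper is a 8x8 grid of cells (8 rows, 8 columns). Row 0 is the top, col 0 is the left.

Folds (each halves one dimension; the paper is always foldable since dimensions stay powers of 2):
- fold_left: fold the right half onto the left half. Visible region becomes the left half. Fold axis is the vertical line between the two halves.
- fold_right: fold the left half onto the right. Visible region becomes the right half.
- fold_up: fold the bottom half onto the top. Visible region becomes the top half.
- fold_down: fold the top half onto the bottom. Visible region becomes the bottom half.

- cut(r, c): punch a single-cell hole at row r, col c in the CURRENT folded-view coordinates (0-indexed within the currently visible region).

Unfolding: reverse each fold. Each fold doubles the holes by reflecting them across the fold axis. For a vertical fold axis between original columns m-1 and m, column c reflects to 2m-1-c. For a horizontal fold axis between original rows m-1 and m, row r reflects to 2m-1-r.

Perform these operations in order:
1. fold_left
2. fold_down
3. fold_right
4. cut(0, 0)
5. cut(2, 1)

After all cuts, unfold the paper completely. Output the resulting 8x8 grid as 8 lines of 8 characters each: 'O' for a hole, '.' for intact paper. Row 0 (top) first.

Op 1 fold_left: fold axis v@4; visible region now rows[0,8) x cols[0,4) = 8x4
Op 2 fold_down: fold axis h@4; visible region now rows[4,8) x cols[0,4) = 4x4
Op 3 fold_right: fold axis v@2; visible region now rows[4,8) x cols[2,4) = 4x2
Op 4 cut(0, 0): punch at orig (4,2); cuts so far [(4, 2)]; region rows[4,8) x cols[2,4) = 4x2
Op 5 cut(2, 1): punch at orig (6,3); cuts so far [(4, 2), (6, 3)]; region rows[4,8) x cols[2,4) = 4x2
Unfold 1 (reflect across v@2): 4 holes -> [(4, 1), (4, 2), (6, 0), (6, 3)]
Unfold 2 (reflect across h@4): 8 holes -> [(1, 0), (1, 3), (3, 1), (3, 2), (4, 1), (4, 2), (6, 0), (6, 3)]
Unfold 3 (reflect across v@4): 16 holes -> [(1, 0), (1, 3), (1, 4), (1, 7), (3, 1), (3, 2), (3, 5), (3, 6), (4, 1), (4, 2), (4, 5), (4, 6), (6, 0), (6, 3), (6, 4), (6, 7)]

Answer: ........
O..OO..O
........
.OO..OO.
.OO..OO.
........
O..OO..O
........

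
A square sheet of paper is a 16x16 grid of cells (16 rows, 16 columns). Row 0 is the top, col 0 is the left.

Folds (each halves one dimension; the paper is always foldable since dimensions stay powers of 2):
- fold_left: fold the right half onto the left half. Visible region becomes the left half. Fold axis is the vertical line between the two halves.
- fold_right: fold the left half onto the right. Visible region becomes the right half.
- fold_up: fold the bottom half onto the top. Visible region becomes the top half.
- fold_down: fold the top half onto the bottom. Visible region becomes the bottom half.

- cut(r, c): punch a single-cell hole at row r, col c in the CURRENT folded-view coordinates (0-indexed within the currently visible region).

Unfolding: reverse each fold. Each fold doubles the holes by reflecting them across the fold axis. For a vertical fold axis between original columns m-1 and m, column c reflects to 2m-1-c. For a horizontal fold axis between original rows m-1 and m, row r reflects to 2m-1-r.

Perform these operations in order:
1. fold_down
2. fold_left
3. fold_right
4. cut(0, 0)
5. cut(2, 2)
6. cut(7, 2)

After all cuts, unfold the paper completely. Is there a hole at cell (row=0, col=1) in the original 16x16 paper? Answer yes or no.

Answer: yes

Derivation:
Op 1 fold_down: fold axis h@8; visible region now rows[8,16) x cols[0,16) = 8x16
Op 2 fold_left: fold axis v@8; visible region now rows[8,16) x cols[0,8) = 8x8
Op 3 fold_right: fold axis v@4; visible region now rows[8,16) x cols[4,8) = 8x4
Op 4 cut(0, 0): punch at orig (8,4); cuts so far [(8, 4)]; region rows[8,16) x cols[4,8) = 8x4
Op 5 cut(2, 2): punch at orig (10,6); cuts so far [(8, 4), (10, 6)]; region rows[8,16) x cols[4,8) = 8x4
Op 6 cut(7, 2): punch at orig (15,6); cuts so far [(8, 4), (10, 6), (15, 6)]; region rows[8,16) x cols[4,8) = 8x4
Unfold 1 (reflect across v@4): 6 holes -> [(8, 3), (8, 4), (10, 1), (10, 6), (15, 1), (15, 6)]
Unfold 2 (reflect across v@8): 12 holes -> [(8, 3), (8, 4), (8, 11), (8, 12), (10, 1), (10, 6), (10, 9), (10, 14), (15, 1), (15, 6), (15, 9), (15, 14)]
Unfold 3 (reflect across h@8): 24 holes -> [(0, 1), (0, 6), (0, 9), (0, 14), (5, 1), (5, 6), (5, 9), (5, 14), (7, 3), (7, 4), (7, 11), (7, 12), (8, 3), (8, 4), (8, 11), (8, 12), (10, 1), (10, 6), (10, 9), (10, 14), (15, 1), (15, 6), (15, 9), (15, 14)]
Holes: [(0, 1), (0, 6), (0, 9), (0, 14), (5, 1), (5, 6), (5, 9), (5, 14), (7, 3), (7, 4), (7, 11), (7, 12), (8, 3), (8, 4), (8, 11), (8, 12), (10, 1), (10, 6), (10, 9), (10, 14), (15, 1), (15, 6), (15, 9), (15, 14)]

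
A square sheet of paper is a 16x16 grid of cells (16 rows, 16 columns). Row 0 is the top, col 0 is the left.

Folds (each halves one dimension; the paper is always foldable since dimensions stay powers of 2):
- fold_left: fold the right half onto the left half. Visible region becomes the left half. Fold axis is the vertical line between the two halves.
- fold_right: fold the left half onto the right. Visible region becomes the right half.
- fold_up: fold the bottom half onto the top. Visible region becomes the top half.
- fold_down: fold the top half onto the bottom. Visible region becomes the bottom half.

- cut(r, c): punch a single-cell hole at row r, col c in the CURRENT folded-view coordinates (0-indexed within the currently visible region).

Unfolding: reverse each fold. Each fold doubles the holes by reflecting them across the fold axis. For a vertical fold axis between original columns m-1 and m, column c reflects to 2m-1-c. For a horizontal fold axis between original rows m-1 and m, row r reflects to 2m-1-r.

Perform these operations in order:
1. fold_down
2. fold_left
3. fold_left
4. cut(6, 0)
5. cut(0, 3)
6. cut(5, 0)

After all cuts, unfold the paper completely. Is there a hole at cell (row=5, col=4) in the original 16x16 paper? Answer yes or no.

Op 1 fold_down: fold axis h@8; visible region now rows[8,16) x cols[0,16) = 8x16
Op 2 fold_left: fold axis v@8; visible region now rows[8,16) x cols[0,8) = 8x8
Op 3 fold_left: fold axis v@4; visible region now rows[8,16) x cols[0,4) = 8x4
Op 4 cut(6, 0): punch at orig (14,0); cuts so far [(14, 0)]; region rows[8,16) x cols[0,4) = 8x4
Op 5 cut(0, 3): punch at orig (8,3); cuts so far [(8, 3), (14, 0)]; region rows[8,16) x cols[0,4) = 8x4
Op 6 cut(5, 0): punch at orig (13,0); cuts so far [(8, 3), (13, 0), (14, 0)]; region rows[8,16) x cols[0,4) = 8x4
Unfold 1 (reflect across v@4): 6 holes -> [(8, 3), (8, 4), (13, 0), (13, 7), (14, 0), (14, 7)]
Unfold 2 (reflect across v@8): 12 holes -> [(8, 3), (8, 4), (8, 11), (8, 12), (13, 0), (13, 7), (13, 8), (13, 15), (14, 0), (14, 7), (14, 8), (14, 15)]
Unfold 3 (reflect across h@8): 24 holes -> [(1, 0), (1, 7), (1, 8), (1, 15), (2, 0), (2, 7), (2, 8), (2, 15), (7, 3), (7, 4), (7, 11), (7, 12), (8, 3), (8, 4), (8, 11), (8, 12), (13, 0), (13, 7), (13, 8), (13, 15), (14, 0), (14, 7), (14, 8), (14, 15)]
Holes: [(1, 0), (1, 7), (1, 8), (1, 15), (2, 0), (2, 7), (2, 8), (2, 15), (7, 3), (7, 4), (7, 11), (7, 12), (8, 3), (8, 4), (8, 11), (8, 12), (13, 0), (13, 7), (13, 8), (13, 15), (14, 0), (14, 7), (14, 8), (14, 15)]

Answer: no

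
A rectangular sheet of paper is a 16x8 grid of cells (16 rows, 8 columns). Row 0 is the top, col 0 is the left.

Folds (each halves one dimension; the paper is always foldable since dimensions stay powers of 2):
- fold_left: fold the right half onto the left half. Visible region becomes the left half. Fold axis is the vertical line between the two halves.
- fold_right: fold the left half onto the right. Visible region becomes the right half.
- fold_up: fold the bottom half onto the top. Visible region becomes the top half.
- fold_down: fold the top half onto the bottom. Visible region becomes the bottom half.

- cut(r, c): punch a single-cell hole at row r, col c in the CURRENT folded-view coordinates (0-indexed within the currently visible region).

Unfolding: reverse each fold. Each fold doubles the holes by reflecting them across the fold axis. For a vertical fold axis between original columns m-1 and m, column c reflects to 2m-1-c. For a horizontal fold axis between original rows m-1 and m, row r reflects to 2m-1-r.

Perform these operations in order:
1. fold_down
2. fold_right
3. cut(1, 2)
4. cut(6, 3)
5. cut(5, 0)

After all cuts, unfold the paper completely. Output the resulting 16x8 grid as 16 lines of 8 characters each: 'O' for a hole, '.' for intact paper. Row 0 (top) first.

Op 1 fold_down: fold axis h@8; visible region now rows[8,16) x cols[0,8) = 8x8
Op 2 fold_right: fold axis v@4; visible region now rows[8,16) x cols[4,8) = 8x4
Op 3 cut(1, 2): punch at orig (9,6); cuts so far [(9, 6)]; region rows[8,16) x cols[4,8) = 8x4
Op 4 cut(6, 3): punch at orig (14,7); cuts so far [(9, 6), (14, 7)]; region rows[8,16) x cols[4,8) = 8x4
Op 5 cut(5, 0): punch at orig (13,4); cuts so far [(9, 6), (13, 4), (14, 7)]; region rows[8,16) x cols[4,8) = 8x4
Unfold 1 (reflect across v@4): 6 holes -> [(9, 1), (9, 6), (13, 3), (13, 4), (14, 0), (14, 7)]
Unfold 2 (reflect across h@8): 12 holes -> [(1, 0), (1, 7), (2, 3), (2, 4), (6, 1), (6, 6), (9, 1), (9, 6), (13, 3), (13, 4), (14, 0), (14, 7)]

Answer: ........
O......O
...OO...
........
........
........
.O....O.
........
........
.O....O.
........
........
........
...OO...
O......O
........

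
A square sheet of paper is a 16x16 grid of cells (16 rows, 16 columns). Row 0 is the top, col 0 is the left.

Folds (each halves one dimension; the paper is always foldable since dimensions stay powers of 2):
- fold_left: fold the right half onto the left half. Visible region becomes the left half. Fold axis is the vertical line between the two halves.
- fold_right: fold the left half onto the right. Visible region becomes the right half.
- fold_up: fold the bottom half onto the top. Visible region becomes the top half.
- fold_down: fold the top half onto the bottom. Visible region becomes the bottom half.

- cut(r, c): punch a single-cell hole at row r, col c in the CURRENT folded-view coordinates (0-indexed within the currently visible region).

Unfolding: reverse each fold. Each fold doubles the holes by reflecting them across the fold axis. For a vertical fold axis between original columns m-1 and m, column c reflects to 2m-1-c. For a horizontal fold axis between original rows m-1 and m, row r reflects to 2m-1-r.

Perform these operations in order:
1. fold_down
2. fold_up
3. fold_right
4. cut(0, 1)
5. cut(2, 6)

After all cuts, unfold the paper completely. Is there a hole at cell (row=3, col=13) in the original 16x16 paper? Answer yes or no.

Op 1 fold_down: fold axis h@8; visible region now rows[8,16) x cols[0,16) = 8x16
Op 2 fold_up: fold axis h@12; visible region now rows[8,12) x cols[0,16) = 4x16
Op 3 fold_right: fold axis v@8; visible region now rows[8,12) x cols[8,16) = 4x8
Op 4 cut(0, 1): punch at orig (8,9); cuts so far [(8, 9)]; region rows[8,12) x cols[8,16) = 4x8
Op 5 cut(2, 6): punch at orig (10,14); cuts so far [(8, 9), (10, 14)]; region rows[8,12) x cols[8,16) = 4x8
Unfold 1 (reflect across v@8): 4 holes -> [(8, 6), (8, 9), (10, 1), (10, 14)]
Unfold 2 (reflect across h@12): 8 holes -> [(8, 6), (8, 9), (10, 1), (10, 14), (13, 1), (13, 14), (15, 6), (15, 9)]
Unfold 3 (reflect across h@8): 16 holes -> [(0, 6), (0, 9), (2, 1), (2, 14), (5, 1), (5, 14), (7, 6), (7, 9), (8, 6), (8, 9), (10, 1), (10, 14), (13, 1), (13, 14), (15, 6), (15, 9)]
Holes: [(0, 6), (0, 9), (2, 1), (2, 14), (5, 1), (5, 14), (7, 6), (7, 9), (8, 6), (8, 9), (10, 1), (10, 14), (13, 1), (13, 14), (15, 6), (15, 9)]

Answer: no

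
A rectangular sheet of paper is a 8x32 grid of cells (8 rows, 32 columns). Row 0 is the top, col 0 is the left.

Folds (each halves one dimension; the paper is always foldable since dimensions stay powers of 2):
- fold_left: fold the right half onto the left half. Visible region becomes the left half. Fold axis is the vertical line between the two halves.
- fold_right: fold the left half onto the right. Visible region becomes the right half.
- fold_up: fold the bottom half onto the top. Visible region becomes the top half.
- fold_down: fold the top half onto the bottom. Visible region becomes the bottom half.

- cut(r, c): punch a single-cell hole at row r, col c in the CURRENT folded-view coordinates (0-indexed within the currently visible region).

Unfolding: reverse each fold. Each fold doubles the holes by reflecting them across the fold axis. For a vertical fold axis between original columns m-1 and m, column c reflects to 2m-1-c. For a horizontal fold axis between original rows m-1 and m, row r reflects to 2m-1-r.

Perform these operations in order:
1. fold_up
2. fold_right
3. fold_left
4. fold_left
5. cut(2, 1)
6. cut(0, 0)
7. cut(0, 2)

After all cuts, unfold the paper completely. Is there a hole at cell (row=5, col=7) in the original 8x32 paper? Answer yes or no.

Op 1 fold_up: fold axis h@4; visible region now rows[0,4) x cols[0,32) = 4x32
Op 2 fold_right: fold axis v@16; visible region now rows[0,4) x cols[16,32) = 4x16
Op 3 fold_left: fold axis v@24; visible region now rows[0,4) x cols[16,24) = 4x8
Op 4 fold_left: fold axis v@20; visible region now rows[0,4) x cols[16,20) = 4x4
Op 5 cut(2, 1): punch at orig (2,17); cuts so far [(2, 17)]; region rows[0,4) x cols[16,20) = 4x4
Op 6 cut(0, 0): punch at orig (0,16); cuts so far [(0, 16), (2, 17)]; region rows[0,4) x cols[16,20) = 4x4
Op 7 cut(0, 2): punch at orig (0,18); cuts so far [(0, 16), (0, 18), (2, 17)]; region rows[0,4) x cols[16,20) = 4x4
Unfold 1 (reflect across v@20): 6 holes -> [(0, 16), (0, 18), (0, 21), (0, 23), (2, 17), (2, 22)]
Unfold 2 (reflect across v@24): 12 holes -> [(0, 16), (0, 18), (0, 21), (0, 23), (0, 24), (0, 26), (0, 29), (0, 31), (2, 17), (2, 22), (2, 25), (2, 30)]
Unfold 3 (reflect across v@16): 24 holes -> [(0, 0), (0, 2), (0, 5), (0, 7), (0, 8), (0, 10), (0, 13), (0, 15), (0, 16), (0, 18), (0, 21), (0, 23), (0, 24), (0, 26), (0, 29), (0, 31), (2, 1), (2, 6), (2, 9), (2, 14), (2, 17), (2, 22), (2, 25), (2, 30)]
Unfold 4 (reflect across h@4): 48 holes -> [(0, 0), (0, 2), (0, 5), (0, 7), (0, 8), (0, 10), (0, 13), (0, 15), (0, 16), (0, 18), (0, 21), (0, 23), (0, 24), (0, 26), (0, 29), (0, 31), (2, 1), (2, 6), (2, 9), (2, 14), (2, 17), (2, 22), (2, 25), (2, 30), (5, 1), (5, 6), (5, 9), (5, 14), (5, 17), (5, 22), (5, 25), (5, 30), (7, 0), (7, 2), (7, 5), (7, 7), (7, 8), (7, 10), (7, 13), (7, 15), (7, 16), (7, 18), (7, 21), (7, 23), (7, 24), (7, 26), (7, 29), (7, 31)]
Holes: [(0, 0), (0, 2), (0, 5), (0, 7), (0, 8), (0, 10), (0, 13), (0, 15), (0, 16), (0, 18), (0, 21), (0, 23), (0, 24), (0, 26), (0, 29), (0, 31), (2, 1), (2, 6), (2, 9), (2, 14), (2, 17), (2, 22), (2, 25), (2, 30), (5, 1), (5, 6), (5, 9), (5, 14), (5, 17), (5, 22), (5, 25), (5, 30), (7, 0), (7, 2), (7, 5), (7, 7), (7, 8), (7, 10), (7, 13), (7, 15), (7, 16), (7, 18), (7, 21), (7, 23), (7, 24), (7, 26), (7, 29), (7, 31)]

Answer: no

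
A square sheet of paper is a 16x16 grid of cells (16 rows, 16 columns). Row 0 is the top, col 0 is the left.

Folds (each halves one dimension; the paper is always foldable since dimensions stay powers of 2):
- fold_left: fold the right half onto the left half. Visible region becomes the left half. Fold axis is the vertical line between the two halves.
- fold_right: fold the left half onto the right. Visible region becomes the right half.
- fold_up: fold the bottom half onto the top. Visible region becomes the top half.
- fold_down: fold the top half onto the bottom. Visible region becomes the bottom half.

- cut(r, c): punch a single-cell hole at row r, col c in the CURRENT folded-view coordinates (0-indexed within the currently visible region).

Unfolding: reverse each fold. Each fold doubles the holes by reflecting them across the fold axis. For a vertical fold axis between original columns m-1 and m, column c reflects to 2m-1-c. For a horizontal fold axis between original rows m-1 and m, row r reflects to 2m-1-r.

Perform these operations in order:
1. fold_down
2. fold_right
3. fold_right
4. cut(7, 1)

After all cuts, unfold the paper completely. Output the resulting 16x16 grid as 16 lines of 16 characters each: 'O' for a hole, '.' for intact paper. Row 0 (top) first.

Op 1 fold_down: fold axis h@8; visible region now rows[8,16) x cols[0,16) = 8x16
Op 2 fold_right: fold axis v@8; visible region now rows[8,16) x cols[8,16) = 8x8
Op 3 fold_right: fold axis v@12; visible region now rows[8,16) x cols[12,16) = 8x4
Op 4 cut(7, 1): punch at orig (15,13); cuts so far [(15, 13)]; region rows[8,16) x cols[12,16) = 8x4
Unfold 1 (reflect across v@12): 2 holes -> [(15, 10), (15, 13)]
Unfold 2 (reflect across v@8): 4 holes -> [(15, 2), (15, 5), (15, 10), (15, 13)]
Unfold 3 (reflect across h@8): 8 holes -> [(0, 2), (0, 5), (0, 10), (0, 13), (15, 2), (15, 5), (15, 10), (15, 13)]

Answer: ..O..O....O..O..
................
................
................
................
................
................
................
................
................
................
................
................
................
................
..O..O....O..O..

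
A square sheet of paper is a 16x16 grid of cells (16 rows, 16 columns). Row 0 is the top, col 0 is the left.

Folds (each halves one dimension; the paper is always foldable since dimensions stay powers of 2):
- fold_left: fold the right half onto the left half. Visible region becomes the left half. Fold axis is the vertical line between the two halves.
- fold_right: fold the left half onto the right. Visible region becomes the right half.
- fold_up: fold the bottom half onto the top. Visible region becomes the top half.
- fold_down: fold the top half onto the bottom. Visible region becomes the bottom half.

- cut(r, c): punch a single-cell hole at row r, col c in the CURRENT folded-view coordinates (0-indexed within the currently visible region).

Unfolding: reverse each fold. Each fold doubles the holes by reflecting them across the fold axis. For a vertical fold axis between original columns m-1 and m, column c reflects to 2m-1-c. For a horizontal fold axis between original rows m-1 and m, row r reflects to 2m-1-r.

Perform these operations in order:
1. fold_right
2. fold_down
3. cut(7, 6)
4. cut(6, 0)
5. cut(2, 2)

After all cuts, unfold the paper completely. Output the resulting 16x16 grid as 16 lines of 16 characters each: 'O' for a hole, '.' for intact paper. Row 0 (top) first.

Op 1 fold_right: fold axis v@8; visible region now rows[0,16) x cols[8,16) = 16x8
Op 2 fold_down: fold axis h@8; visible region now rows[8,16) x cols[8,16) = 8x8
Op 3 cut(7, 6): punch at orig (15,14); cuts so far [(15, 14)]; region rows[8,16) x cols[8,16) = 8x8
Op 4 cut(6, 0): punch at orig (14,8); cuts so far [(14, 8), (15, 14)]; region rows[8,16) x cols[8,16) = 8x8
Op 5 cut(2, 2): punch at orig (10,10); cuts so far [(10, 10), (14, 8), (15, 14)]; region rows[8,16) x cols[8,16) = 8x8
Unfold 1 (reflect across h@8): 6 holes -> [(0, 14), (1, 8), (5, 10), (10, 10), (14, 8), (15, 14)]
Unfold 2 (reflect across v@8): 12 holes -> [(0, 1), (0, 14), (1, 7), (1, 8), (5, 5), (5, 10), (10, 5), (10, 10), (14, 7), (14, 8), (15, 1), (15, 14)]

Answer: .O............O.
.......OO.......
................
................
................
.....O....O.....
................
................
................
................
.....O....O.....
................
................
................
.......OO.......
.O............O.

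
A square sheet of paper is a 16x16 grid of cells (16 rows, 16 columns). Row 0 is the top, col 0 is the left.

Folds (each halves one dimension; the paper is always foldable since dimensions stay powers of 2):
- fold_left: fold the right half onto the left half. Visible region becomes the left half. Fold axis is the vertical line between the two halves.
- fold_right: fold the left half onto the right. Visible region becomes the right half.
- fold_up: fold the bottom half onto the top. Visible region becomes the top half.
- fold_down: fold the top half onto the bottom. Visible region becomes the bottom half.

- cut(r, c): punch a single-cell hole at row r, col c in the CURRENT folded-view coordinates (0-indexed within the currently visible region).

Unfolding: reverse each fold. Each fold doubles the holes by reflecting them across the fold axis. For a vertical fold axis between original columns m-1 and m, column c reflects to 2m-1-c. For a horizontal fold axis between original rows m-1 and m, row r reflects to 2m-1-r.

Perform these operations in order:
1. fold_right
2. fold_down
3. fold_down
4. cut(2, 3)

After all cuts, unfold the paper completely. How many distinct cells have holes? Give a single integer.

Op 1 fold_right: fold axis v@8; visible region now rows[0,16) x cols[8,16) = 16x8
Op 2 fold_down: fold axis h@8; visible region now rows[8,16) x cols[8,16) = 8x8
Op 3 fold_down: fold axis h@12; visible region now rows[12,16) x cols[8,16) = 4x8
Op 4 cut(2, 3): punch at orig (14,11); cuts so far [(14, 11)]; region rows[12,16) x cols[8,16) = 4x8
Unfold 1 (reflect across h@12): 2 holes -> [(9, 11), (14, 11)]
Unfold 2 (reflect across h@8): 4 holes -> [(1, 11), (6, 11), (9, 11), (14, 11)]
Unfold 3 (reflect across v@8): 8 holes -> [(1, 4), (1, 11), (6, 4), (6, 11), (9, 4), (9, 11), (14, 4), (14, 11)]

Answer: 8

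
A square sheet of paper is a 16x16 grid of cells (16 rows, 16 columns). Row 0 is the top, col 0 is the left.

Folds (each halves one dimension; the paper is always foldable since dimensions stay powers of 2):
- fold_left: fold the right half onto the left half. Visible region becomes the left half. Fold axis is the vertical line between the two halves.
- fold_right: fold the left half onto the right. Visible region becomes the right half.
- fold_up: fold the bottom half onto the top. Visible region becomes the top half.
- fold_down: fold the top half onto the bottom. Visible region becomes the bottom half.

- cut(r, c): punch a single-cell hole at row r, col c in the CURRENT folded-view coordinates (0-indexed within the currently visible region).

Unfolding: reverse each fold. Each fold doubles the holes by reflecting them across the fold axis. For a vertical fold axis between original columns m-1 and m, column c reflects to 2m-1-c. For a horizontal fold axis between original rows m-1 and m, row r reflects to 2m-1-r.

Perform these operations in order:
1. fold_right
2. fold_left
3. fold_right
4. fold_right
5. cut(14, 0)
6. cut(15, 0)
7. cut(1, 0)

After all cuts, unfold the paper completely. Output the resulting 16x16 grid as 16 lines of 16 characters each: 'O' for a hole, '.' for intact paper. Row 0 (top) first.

Op 1 fold_right: fold axis v@8; visible region now rows[0,16) x cols[8,16) = 16x8
Op 2 fold_left: fold axis v@12; visible region now rows[0,16) x cols[8,12) = 16x4
Op 3 fold_right: fold axis v@10; visible region now rows[0,16) x cols[10,12) = 16x2
Op 4 fold_right: fold axis v@11; visible region now rows[0,16) x cols[11,12) = 16x1
Op 5 cut(14, 0): punch at orig (14,11); cuts so far [(14, 11)]; region rows[0,16) x cols[11,12) = 16x1
Op 6 cut(15, 0): punch at orig (15,11); cuts so far [(14, 11), (15, 11)]; region rows[0,16) x cols[11,12) = 16x1
Op 7 cut(1, 0): punch at orig (1,11); cuts so far [(1, 11), (14, 11), (15, 11)]; region rows[0,16) x cols[11,12) = 16x1
Unfold 1 (reflect across v@11): 6 holes -> [(1, 10), (1, 11), (14, 10), (14, 11), (15, 10), (15, 11)]
Unfold 2 (reflect across v@10): 12 holes -> [(1, 8), (1, 9), (1, 10), (1, 11), (14, 8), (14, 9), (14, 10), (14, 11), (15, 8), (15, 9), (15, 10), (15, 11)]
Unfold 3 (reflect across v@12): 24 holes -> [(1, 8), (1, 9), (1, 10), (1, 11), (1, 12), (1, 13), (1, 14), (1, 15), (14, 8), (14, 9), (14, 10), (14, 11), (14, 12), (14, 13), (14, 14), (14, 15), (15, 8), (15, 9), (15, 10), (15, 11), (15, 12), (15, 13), (15, 14), (15, 15)]
Unfold 4 (reflect across v@8): 48 holes -> [(1, 0), (1, 1), (1, 2), (1, 3), (1, 4), (1, 5), (1, 6), (1, 7), (1, 8), (1, 9), (1, 10), (1, 11), (1, 12), (1, 13), (1, 14), (1, 15), (14, 0), (14, 1), (14, 2), (14, 3), (14, 4), (14, 5), (14, 6), (14, 7), (14, 8), (14, 9), (14, 10), (14, 11), (14, 12), (14, 13), (14, 14), (14, 15), (15, 0), (15, 1), (15, 2), (15, 3), (15, 4), (15, 5), (15, 6), (15, 7), (15, 8), (15, 9), (15, 10), (15, 11), (15, 12), (15, 13), (15, 14), (15, 15)]

Answer: ................
OOOOOOOOOOOOOOOO
................
................
................
................
................
................
................
................
................
................
................
................
OOOOOOOOOOOOOOOO
OOOOOOOOOOOOOOOO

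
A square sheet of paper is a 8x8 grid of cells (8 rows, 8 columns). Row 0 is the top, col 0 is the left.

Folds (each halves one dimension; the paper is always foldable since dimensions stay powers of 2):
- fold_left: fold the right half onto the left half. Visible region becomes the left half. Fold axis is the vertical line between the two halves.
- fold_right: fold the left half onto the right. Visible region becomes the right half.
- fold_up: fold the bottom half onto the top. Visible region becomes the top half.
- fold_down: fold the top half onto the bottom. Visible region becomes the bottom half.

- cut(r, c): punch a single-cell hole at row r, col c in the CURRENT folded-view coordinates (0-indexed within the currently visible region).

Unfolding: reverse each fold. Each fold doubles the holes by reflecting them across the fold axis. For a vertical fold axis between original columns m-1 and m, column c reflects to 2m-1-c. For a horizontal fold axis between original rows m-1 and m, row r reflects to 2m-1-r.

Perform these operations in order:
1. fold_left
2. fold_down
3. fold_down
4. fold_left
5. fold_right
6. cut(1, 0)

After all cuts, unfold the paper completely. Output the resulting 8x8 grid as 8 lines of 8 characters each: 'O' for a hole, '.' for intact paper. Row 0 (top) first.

Op 1 fold_left: fold axis v@4; visible region now rows[0,8) x cols[0,4) = 8x4
Op 2 fold_down: fold axis h@4; visible region now rows[4,8) x cols[0,4) = 4x4
Op 3 fold_down: fold axis h@6; visible region now rows[6,8) x cols[0,4) = 2x4
Op 4 fold_left: fold axis v@2; visible region now rows[6,8) x cols[0,2) = 2x2
Op 5 fold_right: fold axis v@1; visible region now rows[6,8) x cols[1,2) = 2x1
Op 6 cut(1, 0): punch at orig (7,1); cuts so far [(7, 1)]; region rows[6,8) x cols[1,2) = 2x1
Unfold 1 (reflect across v@1): 2 holes -> [(7, 0), (7, 1)]
Unfold 2 (reflect across v@2): 4 holes -> [(7, 0), (7, 1), (7, 2), (7, 3)]
Unfold 3 (reflect across h@6): 8 holes -> [(4, 0), (4, 1), (4, 2), (4, 3), (7, 0), (7, 1), (7, 2), (7, 3)]
Unfold 4 (reflect across h@4): 16 holes -> [(0, 0), (0, 1), (0, 2), (0, 3), (3, 0), (3, 1), (3, 2), (3, 3), (4, 0), (4, 1), (4, 2), (4, 3), (7, 0), (7, 1), (7, 2), (7, 3)]
Unfold 5 (reflect across v@4): 32 holes -> [(0, 0), (0, 1), (0, 2), (0, 3), (0, 4), (0, 5), (0, 6), (0, 7), (3, 0), (3, 1), (3, 2), (3, 3), (3, 4), (3, 5), (3, 6), (3, 7), (4, 0), (4, 1), (4, 2), (4, 3), (4, 4), (4, 5), (4, 6), (4, 7), (7, 0), (7, 1), (7, 2), (7, 3), (7, 4), (7, 5), (7, 6), (7, 7)]

Answer: OOOOOOOO
........
........
OOOOOOOO
OOOOOOOO
........
........
OOOOOOOO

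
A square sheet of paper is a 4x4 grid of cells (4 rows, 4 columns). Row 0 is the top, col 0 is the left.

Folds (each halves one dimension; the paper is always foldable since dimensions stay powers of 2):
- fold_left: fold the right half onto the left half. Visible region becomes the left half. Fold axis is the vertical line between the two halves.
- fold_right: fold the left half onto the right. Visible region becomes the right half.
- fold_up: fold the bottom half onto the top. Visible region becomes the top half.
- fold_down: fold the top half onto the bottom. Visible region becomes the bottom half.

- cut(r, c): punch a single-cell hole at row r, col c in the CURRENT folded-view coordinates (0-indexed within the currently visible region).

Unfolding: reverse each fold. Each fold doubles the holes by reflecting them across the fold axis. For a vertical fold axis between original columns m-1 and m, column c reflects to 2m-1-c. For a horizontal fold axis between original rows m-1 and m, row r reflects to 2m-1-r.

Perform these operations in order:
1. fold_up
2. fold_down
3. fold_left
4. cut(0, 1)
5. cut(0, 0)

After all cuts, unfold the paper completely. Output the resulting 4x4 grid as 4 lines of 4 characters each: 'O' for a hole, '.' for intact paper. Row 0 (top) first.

Op 1 fold_up: fold axis h@2; visible region now rows[0,2) x cols[0,4) = 2x4
Op 2 fold_down: fold axis h@1; visible region now rows[1,2) x cols[0,4) = 1x4
Op 3 fold_left: fold axis v@2; visible region now rows[1,2) x cols[0,2) = 1x2
Op 4 cut(0, 1): punch at orig (1,1); cuts so far [(1, 1)]; region rows[1,2) x cols[0,2) = 1x2
Op 5 cut(0, 0): punch at orig (1,0); cuts so far [(1, 0), (1, 1)]; region rows[1,2) x cols[0,2) = 1x2
Unfold 1 (reflect across v@2): 4 holes -> [(1, 0), (1, 1), (1, 2), (1, 3)]
Unfold 2 (reflect across h@1): 8 holes -> [(0, 0), (0, 1), (0, 2), (0, 3), (1, 0), (1, 1), (1, 2), (1, 3)]
Unfold 3 (reflect across h@2): 16 holes -> [(0, 0), (0, 1), (0, 2), (0, 3), (1, 0), (1, 1), (1, 2), (1, 3), (2, 0), (2, 1), (2, 2), (2, 3), (3, 0), (3, 1), (3, 2), (3, 3)]

Answer: OOOO
OOOO
OOOO
OOOO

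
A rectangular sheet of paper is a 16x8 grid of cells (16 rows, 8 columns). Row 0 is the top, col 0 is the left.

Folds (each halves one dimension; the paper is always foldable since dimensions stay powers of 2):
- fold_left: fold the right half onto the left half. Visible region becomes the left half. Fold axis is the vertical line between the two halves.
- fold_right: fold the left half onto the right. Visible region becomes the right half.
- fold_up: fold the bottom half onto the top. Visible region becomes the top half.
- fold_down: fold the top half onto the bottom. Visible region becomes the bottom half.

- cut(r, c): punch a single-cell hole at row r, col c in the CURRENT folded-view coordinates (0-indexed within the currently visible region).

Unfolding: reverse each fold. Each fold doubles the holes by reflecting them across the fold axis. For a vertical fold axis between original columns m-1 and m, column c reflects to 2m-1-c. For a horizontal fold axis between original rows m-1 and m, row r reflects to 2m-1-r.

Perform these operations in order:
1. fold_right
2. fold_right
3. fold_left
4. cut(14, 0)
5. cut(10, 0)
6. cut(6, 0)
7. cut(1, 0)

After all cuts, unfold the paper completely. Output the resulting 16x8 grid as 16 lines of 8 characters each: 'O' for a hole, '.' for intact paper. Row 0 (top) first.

Op 1 fold_right: fold axis v@4; visible region now rows[0,16) x cols[4,8) = 16x4
Op 2 fold_right: fold axis v@6; visible region now rows[0,16) x cols[6,8) = 16x2
Op 3 fold_left: fold axis v@7; visible region now rows[0,16) x cols[6,7) = 16x1
Op 4 cut(14, 0): punch at orig (14,6); cuts so far [(14, 6)]; region rows[0,16) x cols[6,7) = 16x1
Op 5 cut(10, 0): punch at orig (10,6); cuts so far [(10, 6), (14, 6)]; region rows[0,16) x cols[6,7) = 16x1
Op 6 cut(6, 0): punch at orig (6,6); cuts so far [(6, 6), (10, 6), (14, 6)]; region rows[0,16) x cols[6,7) = 16x1
Op 7 cut(1, 0): punch at orig (1,6); cuts so far [(1, 6), (6, 6), (10, 6), (14, 6)]; region rows[0,16) x cols[6,7) = 16x1
Unfold 1 (reflect across v@7): 8 holes -> [(1, 6), (1, 7), (6, 6), (6, 7), (10, 6), (10, 7), (14, 6), (14, 7)]
Unfold 2 (reflect across v@6): 16 holes -> [(1, 4), (1, 5), (1, 6), (1, 7), (6, 4), (6, 5), (6, 6), (6, 7), (10, 4), (10, 5), (10, 6), (10, 7), (14, 4), (14, 5), (14, 6), (14, 7)]
Unfold 3 (reflect across v@4): 32 holes -> [(1, 0), (1, 1), (1, 2), (1, 3), (1, 4), (1, 5), (1, 6), (1, 7), (6, 0), (6, 1), (6, 2), (6, 3), (6, 4), (6, 5), (6, 6), (6, 7), (10, 0), (10, 1), (10, 2), (10, 3), (10, 4), (10, 5), (10, 6), (10, 7), (14, 0), (14, 1), (14, 2), (14, 3), (14, 4), (14, 5), (14, 6), (14, 7)]

Answer: ........
OOOOOOOO
........
........
........
........
OOOOOOOO
........
........
........
OOOOOOOO
........
........
........
OOOOOOOO
........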